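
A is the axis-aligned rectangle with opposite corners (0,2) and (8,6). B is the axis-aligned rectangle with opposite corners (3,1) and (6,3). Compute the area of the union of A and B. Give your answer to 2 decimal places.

By inclusion–exclusion:
Individual areas: |A| = 32, |B| = 6.
|A∩B|: x∈[3,6], y∈[2,3] → 3·1 = 3.
|A ∪ B| = 38 − 3 = 35.00.

35.00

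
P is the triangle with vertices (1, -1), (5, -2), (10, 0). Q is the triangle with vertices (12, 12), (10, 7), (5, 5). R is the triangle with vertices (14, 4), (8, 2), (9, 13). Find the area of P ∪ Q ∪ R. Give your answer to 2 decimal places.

43.37

By inclusion–exclusion:
Individual areas: |P| = 6.5, |Q| = 10.5, |R| = 32.
|P∩Q| = 0.
|P∩R| = 0.
|Q∩R| = 5.6261.
|P∩Q∩R| = 0.
|P ∪ Q ∪ R| = 49 − 5.6261 + 0 = 43.37.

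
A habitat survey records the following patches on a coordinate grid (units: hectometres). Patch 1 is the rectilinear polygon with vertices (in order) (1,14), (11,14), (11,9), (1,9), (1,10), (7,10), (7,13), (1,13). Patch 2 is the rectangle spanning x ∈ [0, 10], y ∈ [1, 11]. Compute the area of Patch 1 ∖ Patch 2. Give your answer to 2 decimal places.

20.00

|Patch 1| = 32, |Patch 1∩Patch 2| = 12.
|Patch 1 ∖ Patch 2| = |Patch 1| − |Patch 1∩Patch 2| = 32 − 12 = 20.00.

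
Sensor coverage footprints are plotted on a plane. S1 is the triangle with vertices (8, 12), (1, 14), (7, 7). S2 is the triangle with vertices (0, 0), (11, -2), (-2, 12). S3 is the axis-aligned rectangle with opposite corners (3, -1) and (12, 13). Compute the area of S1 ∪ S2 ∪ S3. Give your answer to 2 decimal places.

165.73

By inclusion–exclusion:
Individual areas: |S1| = 18.5, |S2| = 64, |S3| = 126.
|S1∩S2| = 0.
|S1∩S3| = 16.4167.
|S2∩S3| = 26.3576.
|S1∩S2∩S3| = 0.
|S1 ∪ S2 ∪ S3| = 208.5 − 42.7743 + 0 = 165.73.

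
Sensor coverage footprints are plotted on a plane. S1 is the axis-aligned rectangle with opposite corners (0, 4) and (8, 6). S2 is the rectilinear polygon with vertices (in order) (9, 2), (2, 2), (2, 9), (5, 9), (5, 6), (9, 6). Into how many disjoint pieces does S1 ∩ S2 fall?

S1 ∩ S2 is a single connected region.

1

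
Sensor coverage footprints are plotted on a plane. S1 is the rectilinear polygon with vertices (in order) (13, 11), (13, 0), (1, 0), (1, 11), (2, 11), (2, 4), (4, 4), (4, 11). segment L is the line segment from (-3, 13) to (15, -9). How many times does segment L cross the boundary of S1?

The segment meets the boundary at (7.636,0), (4,4.444), (2,6.889), (1,8.111).

4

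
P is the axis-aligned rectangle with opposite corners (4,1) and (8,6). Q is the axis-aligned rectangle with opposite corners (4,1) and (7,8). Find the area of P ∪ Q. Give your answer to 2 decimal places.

By inclusion–exclusion:
Individual areas: |P| = 20, |Q| = 21.
|P∩Q|: x∈[4,7], y∈[1,6] → 3·5 = 15.
|P ∪ Q| = 41 − 15 = 26.00.

26.00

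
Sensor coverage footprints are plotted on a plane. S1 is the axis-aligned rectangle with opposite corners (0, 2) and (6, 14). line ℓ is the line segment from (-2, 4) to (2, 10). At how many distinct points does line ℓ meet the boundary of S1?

The segment meets the boundary at (0,7).

1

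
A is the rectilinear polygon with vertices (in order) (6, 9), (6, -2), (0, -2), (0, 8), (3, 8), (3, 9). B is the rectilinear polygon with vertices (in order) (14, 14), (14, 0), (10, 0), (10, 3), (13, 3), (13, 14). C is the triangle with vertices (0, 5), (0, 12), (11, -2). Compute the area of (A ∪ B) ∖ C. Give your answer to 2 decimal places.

|A ∪ B| = 86.
|(A ∪ B) ∩ C| = 24.2727.
|(A ∪ B) ∖ C| = 86 − 24.2727 = 61.73.

61.73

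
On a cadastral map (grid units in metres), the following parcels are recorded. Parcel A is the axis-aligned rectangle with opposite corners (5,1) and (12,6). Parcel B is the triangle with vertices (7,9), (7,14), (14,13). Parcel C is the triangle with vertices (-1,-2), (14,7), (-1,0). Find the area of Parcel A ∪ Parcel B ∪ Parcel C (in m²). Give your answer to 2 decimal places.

62.37

By inclusion–exclusion:
Individual areas: |Parcel A| = 35, |Parcel B| = 17.5, |Parcel C| = 15.
|Parcel A∩Parcel B| = 0.
|Parcel A∩Parcel C| = 5.1286.
|Parcel B∩Parcel C| = 0.
|Parcel A∩Parcel B∩Parcel C| = 0.
|Parcel A ∪ Parcel B ∪ Parcel C| = 67.5 − 5.1286 + 0 = 62.37.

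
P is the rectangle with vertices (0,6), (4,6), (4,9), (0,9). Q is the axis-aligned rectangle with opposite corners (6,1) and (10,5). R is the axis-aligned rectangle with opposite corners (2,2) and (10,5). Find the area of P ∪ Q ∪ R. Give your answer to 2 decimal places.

By inclusion–exclusion:
Individual areas: |P| = 12, |Q| = 16, |R| = 24.
|P∩Q| = 0 (no overlap).
|P∩R| = 0 (no overlap).
|Q∩R|: x∈[6,10], y∈[2,5] → 4·3 = 12.
|P∩Q∩R| = 0.
|P ∪ Q ∪ R| = 52 − 12 + 0 = 40.00.

40.00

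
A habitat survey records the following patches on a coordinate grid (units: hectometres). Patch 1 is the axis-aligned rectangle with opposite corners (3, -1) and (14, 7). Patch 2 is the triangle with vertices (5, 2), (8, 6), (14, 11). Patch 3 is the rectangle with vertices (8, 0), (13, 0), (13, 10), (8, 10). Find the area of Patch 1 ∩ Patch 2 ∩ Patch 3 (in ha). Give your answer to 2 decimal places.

1.40

The intersection is the polygon with vertices (8,5), (8,6), (9.2,7), (10,7).
By the shoelace formula its area is 1.40.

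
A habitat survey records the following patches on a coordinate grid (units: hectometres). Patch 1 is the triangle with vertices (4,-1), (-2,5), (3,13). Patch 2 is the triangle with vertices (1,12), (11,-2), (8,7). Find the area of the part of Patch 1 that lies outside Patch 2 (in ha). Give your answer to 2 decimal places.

|Patch 1| = 39, |Patch 1∩Patch 2| = 1.4835.
|Patch 1 ∖ Patch 2| = |Patch 1| − |Patch 1∩Patch 2| = 39 − 1.4835 = 37.52.

37.52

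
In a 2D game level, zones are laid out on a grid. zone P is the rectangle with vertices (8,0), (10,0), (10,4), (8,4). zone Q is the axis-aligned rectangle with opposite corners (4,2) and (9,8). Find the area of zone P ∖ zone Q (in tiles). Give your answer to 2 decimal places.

|zone P∩zone Q|: x∈[8,9], y∈[2,4] → 1·2 = 2.
|zone P| = 8.
|zone P ∖ zone Q| = |zone P| − |zone P∩zone Q| = 8 − 2 = 6.00.

6.00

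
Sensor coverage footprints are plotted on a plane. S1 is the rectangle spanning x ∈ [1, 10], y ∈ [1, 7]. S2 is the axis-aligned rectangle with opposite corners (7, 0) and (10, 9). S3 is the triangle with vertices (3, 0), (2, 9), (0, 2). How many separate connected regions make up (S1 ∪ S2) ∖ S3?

(S1 ∪ S2) ∖ S3 splits into 3 disjoint pieces (area 53.6667, area 0.0833, area 0.3214).

3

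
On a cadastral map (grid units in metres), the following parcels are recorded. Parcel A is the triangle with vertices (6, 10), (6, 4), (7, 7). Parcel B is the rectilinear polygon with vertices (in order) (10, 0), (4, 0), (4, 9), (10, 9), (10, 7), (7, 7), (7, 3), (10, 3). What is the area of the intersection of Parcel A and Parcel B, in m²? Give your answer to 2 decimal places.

The intersection is the polygon with vertices (6,4), (6,9), (6.333,9), (7,7).
By the shoelace formula its area is 2.83.

2.83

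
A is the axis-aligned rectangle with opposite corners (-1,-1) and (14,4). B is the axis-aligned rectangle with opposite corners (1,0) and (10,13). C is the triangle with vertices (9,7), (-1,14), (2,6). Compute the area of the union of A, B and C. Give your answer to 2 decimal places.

By inclusion–exclusion:
Individual areas: |A| = 75, |B| = 117, |C| = 29.5.
|A∩B|: x∈[1,10], y∈[0,4] → 9·4 = 36.
|A∩C| = 0.
|B∩C| = 25.5667.
|A∩B∩C| = 0.
|A ∪ B ∪ C| = 221.5 − 61.5667 + 0 = 159.93.

159.93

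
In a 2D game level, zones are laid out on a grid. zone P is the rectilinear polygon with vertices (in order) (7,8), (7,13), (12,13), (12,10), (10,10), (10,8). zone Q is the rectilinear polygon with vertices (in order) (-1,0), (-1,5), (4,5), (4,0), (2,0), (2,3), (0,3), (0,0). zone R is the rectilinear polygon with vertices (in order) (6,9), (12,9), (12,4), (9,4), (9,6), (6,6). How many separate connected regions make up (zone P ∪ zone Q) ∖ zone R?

2

(zone P ∪ zone Q) ∖ zone R splits into 2 disjoint pieces (area 18, area 19).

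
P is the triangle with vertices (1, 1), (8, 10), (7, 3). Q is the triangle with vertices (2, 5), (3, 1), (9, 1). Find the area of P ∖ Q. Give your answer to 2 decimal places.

|P| = 20, |P∩Q| = 4.5919.
|P ∖ Q| = |P| − |P∩Q| = 20 − 4.5919 = 15.41.

15.41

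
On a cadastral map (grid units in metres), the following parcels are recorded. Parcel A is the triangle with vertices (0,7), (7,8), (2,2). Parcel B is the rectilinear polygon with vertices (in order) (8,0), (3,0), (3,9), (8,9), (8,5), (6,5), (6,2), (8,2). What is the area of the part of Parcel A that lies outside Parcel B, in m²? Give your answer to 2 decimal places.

10.04

|Parcel A| = 18.5, |Parcel A∩Parcel B| = 8.4571.
|Parcel A ∖ Parcel B| = |Parcel A| − |Parcel A∩Parcel B| = 18.5 − 8.4571 = 10.04.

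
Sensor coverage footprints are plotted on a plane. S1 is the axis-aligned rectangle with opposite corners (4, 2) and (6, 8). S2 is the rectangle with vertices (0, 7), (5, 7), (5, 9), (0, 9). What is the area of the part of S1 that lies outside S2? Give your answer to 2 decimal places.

11.00

|S1∩S2|: x∈[4,5], y∈[7,8] → 1·1 = 1.
|S1| = 12.
|S1 ∖ S2| = |S1| − |S1∩S2| = 12 − 1 = 11.00.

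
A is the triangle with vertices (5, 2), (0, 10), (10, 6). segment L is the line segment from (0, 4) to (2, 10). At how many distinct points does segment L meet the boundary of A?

The segment meets the boundary at (1.765,9.294), (1.304,7.913).

2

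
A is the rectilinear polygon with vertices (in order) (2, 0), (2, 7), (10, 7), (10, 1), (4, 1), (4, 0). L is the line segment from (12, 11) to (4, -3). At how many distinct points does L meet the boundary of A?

The segment meets the boundary at (6.286,1), (9.714,7).

2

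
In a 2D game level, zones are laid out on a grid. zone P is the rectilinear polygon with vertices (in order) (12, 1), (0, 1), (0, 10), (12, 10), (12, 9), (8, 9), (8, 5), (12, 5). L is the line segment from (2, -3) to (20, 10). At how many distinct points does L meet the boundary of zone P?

2

The segment meets the boundary at (12,4.222), (7.538,1).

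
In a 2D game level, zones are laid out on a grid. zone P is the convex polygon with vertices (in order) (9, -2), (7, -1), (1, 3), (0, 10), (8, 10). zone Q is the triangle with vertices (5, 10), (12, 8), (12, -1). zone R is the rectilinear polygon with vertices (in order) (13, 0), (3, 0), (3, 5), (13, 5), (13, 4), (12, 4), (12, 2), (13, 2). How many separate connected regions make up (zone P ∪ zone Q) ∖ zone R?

3

(zone P ∪ zone Q) ∖ zone R splits into 3 disjoint pieces (area 3.5833, area 58.1504, area 0.3182).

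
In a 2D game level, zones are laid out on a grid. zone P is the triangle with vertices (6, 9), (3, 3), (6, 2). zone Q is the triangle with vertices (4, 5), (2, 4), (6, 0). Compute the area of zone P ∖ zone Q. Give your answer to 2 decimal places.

8.08

|zone P| = 10.5, |zone P∩zone Q| = 2.4231.
|zone P ∖ zone Q| = |zone P| − |zone P∩zone Q| = 10.5 − 2.4231 = 8.08.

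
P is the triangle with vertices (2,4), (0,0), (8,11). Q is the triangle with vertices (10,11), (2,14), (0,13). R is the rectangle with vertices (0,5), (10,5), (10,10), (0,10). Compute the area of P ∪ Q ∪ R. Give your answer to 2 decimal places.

59.73

By inclusion–exclusion:
Individual areas: |P| = 5, |Q| = 7, |R| = 50.
|P∩Q| = 0.
|P∩R| = 2.2727.
|Q∩R| = 0.
|P∩Q∩R| = 0.
|P ∪ Q ∪ R| = 62 − 2.2727 + 0 = 59.73.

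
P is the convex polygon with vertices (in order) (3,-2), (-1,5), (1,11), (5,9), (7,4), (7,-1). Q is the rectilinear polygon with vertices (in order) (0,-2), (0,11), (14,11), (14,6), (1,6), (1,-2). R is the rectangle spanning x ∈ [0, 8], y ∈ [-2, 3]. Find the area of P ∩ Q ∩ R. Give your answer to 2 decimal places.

0.64

The intersection is the polygon with vertices (1,1.5), (0.143,3), (1,3).
By the shoelace formula its area is 0.64.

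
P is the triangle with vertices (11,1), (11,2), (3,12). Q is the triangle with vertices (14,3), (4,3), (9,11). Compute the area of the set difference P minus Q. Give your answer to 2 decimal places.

|P| = 4, |P∩Q| = 2.1172.
|P ∖ Q| = |P| − |P∩Q| = 4 − 2.1172 = 1.88.

1.88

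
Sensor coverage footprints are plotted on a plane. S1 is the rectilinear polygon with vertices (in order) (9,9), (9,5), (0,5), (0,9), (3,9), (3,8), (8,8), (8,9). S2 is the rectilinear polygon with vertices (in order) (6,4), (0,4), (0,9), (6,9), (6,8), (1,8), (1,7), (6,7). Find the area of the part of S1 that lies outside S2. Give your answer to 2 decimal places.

|S1| = 31, |S1∩S2| = 16.
|S1 ∖ S2| = |S1| − |S1∩S2| = 31 − 16 = 15.00.

15.00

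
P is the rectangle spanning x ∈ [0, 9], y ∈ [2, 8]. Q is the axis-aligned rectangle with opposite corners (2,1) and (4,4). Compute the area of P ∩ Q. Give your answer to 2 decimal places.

4.00

|P∩Q|: x∈[2,4], y∈[2,4] → 2·2 = 4.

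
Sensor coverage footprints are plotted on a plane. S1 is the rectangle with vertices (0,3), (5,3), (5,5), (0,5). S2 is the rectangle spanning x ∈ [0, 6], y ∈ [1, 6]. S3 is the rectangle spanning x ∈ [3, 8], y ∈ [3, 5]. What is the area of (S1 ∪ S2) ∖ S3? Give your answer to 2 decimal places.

|S1 ∪ S2| = 30.
|(S1 ∪ S2) ∩ S3| = 6.
|(S1 ∪ S2) ∖ S3| = 30 − 6 = 24.00.

24.00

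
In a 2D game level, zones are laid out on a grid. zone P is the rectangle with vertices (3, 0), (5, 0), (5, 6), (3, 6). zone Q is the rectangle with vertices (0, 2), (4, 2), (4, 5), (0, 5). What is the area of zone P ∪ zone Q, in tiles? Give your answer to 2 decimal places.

By inclusion–exclusion:
Individual areas: |zone P| = 12, |zone Q| = 12.
|zone P∩zone Q|: x∈[3,4], y∈[2,5] → 1·3 = 3.
|zone P ∪ zone Q| = 24 − 3 = 21.00.

21.00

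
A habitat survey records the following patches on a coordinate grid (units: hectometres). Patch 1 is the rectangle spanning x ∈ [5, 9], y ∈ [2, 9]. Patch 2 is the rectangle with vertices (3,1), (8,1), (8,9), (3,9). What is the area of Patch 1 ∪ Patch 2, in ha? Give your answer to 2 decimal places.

By inclusion–exclusion:
Individual areas: |Patch 1| = 28, |Patch 2| = 40.
|Patch 1∩Patch 2|: x∈[5,8], y∈[2,9] → 3·7 = 21.
|Patch 1 ∪ Patch 2| = 68 − 21 = 47.00.

47.00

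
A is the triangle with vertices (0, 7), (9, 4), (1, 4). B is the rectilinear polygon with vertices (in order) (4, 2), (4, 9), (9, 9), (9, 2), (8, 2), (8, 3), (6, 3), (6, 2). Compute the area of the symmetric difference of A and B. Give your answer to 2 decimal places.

|A| = 12, |B| = 33, |A∩B| = 4.1667.
|A △ B| = |A| + |B| − 2·|A∩B| = 12 + 33 − 8.3333 = 36.67.

36.67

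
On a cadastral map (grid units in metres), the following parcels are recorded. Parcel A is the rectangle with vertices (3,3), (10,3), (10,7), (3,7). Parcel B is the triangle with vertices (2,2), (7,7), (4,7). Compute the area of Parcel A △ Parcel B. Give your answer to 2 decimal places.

22.00

|Parcel A| = 28, |Parcel B| = 7.5, |Parcel A∩Parcel B| = 6.75.
|Parcel A △ Parcel B| = |Parcel A| + |Parcel B| − 2·|Parcel A∩Parcel B| = 28 + 7.5 − 13.5 = 22.00.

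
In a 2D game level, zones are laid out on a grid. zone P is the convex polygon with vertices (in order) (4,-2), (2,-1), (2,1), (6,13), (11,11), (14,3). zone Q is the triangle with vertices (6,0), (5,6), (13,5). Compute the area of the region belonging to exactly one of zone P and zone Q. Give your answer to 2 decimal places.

|zone P| = 107, |zone Q| = 23.5, |zone P∩zone Q| = 23.5.
|zone P △ zone Q| = |zone P| + |zone Q| − 2·|zone P∩zone Q| = 107 + 23.5 − 47 = 83.50.

83.50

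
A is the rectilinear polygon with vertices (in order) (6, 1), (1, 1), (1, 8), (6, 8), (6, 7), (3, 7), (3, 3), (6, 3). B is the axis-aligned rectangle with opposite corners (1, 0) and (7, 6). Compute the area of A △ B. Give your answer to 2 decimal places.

27.00

|A| = 23, |B| = 36, |A∩B| = 16.
|A △ B| = |A| + |B| − 2·|A∩B| = 23 + 36 − 32 = 27.00.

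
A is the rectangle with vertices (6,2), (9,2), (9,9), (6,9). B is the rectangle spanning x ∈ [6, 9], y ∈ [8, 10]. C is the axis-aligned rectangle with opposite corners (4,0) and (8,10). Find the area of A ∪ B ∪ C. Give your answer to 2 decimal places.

48.00

By inclusion–exclusion:
Individual areas: |A| = 21, |B| = 6, |C| = 40.
|A∩B|: x∈[6,9], y∈[8,9] → 3·1 = 3.
|A∩C|: x∈[6,8], y∈[2,9] → 2·7 = 14.
|B∩C|: x∈[6,8], y∈[8,10] → 2·2 = 4.
|A∩B∩C| = 2.
|A ∪ B ∪ C| = 67 − 21 + 2 = 48.00.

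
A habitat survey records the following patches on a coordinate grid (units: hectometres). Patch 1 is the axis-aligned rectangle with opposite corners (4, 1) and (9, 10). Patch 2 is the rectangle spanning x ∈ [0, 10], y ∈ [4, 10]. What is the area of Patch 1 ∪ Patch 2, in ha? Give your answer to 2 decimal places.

By inclusion–exclusion:
Individual areas: |Patch 1| = 45, |Patch 2| = 60.
|Patch 1∩Patch 2|: x∈[4,9], y∈[4,10] → 5·6 = 30.
|Patch 1 ∪ Patch 2| = 105 − 30 = 75.00.

75.00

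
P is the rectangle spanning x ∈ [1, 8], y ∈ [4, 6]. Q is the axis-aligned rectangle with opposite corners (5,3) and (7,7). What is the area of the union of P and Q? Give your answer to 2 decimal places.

18.00

By inclusion–exclusion:
Individual areas: |P| = 14, |Q| = 8.
|P∩Q|: x∈[5,7], y∈[4,6] → 2·2 = 4.
|P ∪ Q| = 22 − 4 = 18.00.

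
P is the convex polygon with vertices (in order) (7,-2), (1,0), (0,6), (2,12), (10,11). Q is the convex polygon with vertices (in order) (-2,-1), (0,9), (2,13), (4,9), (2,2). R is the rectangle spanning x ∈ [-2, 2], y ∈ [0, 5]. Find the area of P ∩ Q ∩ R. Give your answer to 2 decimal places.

The intersection is the polygon with vertices (0.815,1.111), (0.167,5), (2,5), (2,2).
By the shoelace formula its area is 5.34.

5.34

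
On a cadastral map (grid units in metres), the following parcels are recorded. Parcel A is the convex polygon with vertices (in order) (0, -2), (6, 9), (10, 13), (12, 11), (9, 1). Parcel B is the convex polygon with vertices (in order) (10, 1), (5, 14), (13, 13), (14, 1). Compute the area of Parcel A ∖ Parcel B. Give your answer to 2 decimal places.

|Parcel A| = 75.5, |Parcel A∩Parcel B| = 27.7303.
|Parcel A ∖ Parcel B| = |Parcel A| − |Parcel A∩Parcel B| = 75.5 − 27.7303 = 47.77.

47.77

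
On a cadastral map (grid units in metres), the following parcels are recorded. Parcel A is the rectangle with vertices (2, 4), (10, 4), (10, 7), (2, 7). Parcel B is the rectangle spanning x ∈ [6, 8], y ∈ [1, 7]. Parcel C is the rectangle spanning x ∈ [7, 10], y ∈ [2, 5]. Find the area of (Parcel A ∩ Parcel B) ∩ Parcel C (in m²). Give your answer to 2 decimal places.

The region (Parcel A ∩ Parcel B) ∩ Parcel C is the polygon with vertices (8,4), (7,4), (7,5), (8,5).
By the shoelace formula its area is 1.00.

1.00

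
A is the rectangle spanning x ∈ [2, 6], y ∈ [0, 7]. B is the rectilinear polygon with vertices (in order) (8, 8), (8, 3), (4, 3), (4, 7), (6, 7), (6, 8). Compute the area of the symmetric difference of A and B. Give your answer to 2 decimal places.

|A| = 28, |B| = 18, |A∩B| = 8.
|A △ B| = |A| + |B| − 2·|A∩B| = 28 + 18 − 16 = 30.00.

30.00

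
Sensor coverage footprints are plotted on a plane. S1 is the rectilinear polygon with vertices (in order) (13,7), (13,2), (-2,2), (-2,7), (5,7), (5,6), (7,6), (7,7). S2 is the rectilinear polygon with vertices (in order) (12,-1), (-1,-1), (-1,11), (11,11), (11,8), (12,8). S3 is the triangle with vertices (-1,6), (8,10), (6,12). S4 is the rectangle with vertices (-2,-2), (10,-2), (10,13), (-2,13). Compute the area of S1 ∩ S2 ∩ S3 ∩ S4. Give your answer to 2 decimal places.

0.54

The intersection is the polygon with vertices (-1,6), (0.167,7), (1.25,7).
By the shoelace formula its area is 0.54.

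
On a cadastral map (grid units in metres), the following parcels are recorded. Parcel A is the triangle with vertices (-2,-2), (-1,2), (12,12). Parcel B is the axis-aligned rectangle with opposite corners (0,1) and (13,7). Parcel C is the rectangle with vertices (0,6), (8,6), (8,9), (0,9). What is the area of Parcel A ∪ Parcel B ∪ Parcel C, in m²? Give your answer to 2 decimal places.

By inclusion–exclusion:
Individual areas: |Parcel A| = 21, |Parcel B| = 78, |Parcel C| = 24.
|Parcel A∩Parcel B| = 12.3654.
|Parcel A∩Parcel C| = 3.5538.
|Parcel B∩Parcel C|: x∈[0,8], y∈[6,7] → 8·1 = 8.
|Parcel A∩Parcel B∩Parcel C| = 1.65.
|Parcel A ∪ Parcel B ∪ Parcel C| = 123 − 23.9192 + 1.65 = 100.73.

100.73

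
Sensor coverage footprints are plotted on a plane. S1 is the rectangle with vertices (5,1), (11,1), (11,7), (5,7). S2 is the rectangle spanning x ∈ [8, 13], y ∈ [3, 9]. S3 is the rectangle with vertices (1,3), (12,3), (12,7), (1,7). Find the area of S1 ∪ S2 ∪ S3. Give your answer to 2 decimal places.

By inclusion–exclusion:
Individual areas: |S1| = 36, |S2| = 30, |S3| = 44.
|S1∩S2|: x∈[8,11], y∈[3,7] → 3·4 = 12.
|S1∩S3|: x∈[5,11], y∈[3,7] → 6·4 = 24.
|S2∩S3|: x∈[8,12], y∈[3,7] → 4·4 = 16.
|S1∩S2∩S3| = 12.
|S1 ∪ S2 ∪ S3| = 110 − 52 + 12 = 70.00.

70.00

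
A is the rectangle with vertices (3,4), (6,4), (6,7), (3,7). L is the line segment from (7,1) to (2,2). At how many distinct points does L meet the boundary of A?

0

The segment lies entirely outside A and never meets its boundary.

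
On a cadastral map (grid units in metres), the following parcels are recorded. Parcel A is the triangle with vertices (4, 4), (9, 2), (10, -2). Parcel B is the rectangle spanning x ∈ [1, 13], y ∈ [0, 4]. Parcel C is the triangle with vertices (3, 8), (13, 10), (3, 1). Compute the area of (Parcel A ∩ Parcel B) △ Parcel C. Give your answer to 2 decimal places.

41.43

|Parcel A ∩ Parcel B| = 7.5.
|(Parcel A ∩ Parcel B) ∩ Parcel C| = 0.5356.
|(Parcel A ∩ Parcel B) △ Parcel C| = 7.5 + 35 − 1.0713 = 41.43.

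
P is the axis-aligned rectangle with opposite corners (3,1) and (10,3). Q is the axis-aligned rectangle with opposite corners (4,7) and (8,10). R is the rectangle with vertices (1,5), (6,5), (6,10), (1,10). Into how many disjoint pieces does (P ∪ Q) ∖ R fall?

(P ∪ Q) ∖ R splits into 2 disjoint pieces (area 14, area 6).

2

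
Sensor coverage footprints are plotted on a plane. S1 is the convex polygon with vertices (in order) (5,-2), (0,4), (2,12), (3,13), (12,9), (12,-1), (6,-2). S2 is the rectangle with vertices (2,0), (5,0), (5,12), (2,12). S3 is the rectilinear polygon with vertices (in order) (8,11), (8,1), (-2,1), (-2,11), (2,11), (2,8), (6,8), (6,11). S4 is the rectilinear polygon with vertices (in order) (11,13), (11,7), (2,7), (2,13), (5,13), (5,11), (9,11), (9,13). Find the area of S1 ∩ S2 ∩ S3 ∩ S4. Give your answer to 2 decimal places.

3.00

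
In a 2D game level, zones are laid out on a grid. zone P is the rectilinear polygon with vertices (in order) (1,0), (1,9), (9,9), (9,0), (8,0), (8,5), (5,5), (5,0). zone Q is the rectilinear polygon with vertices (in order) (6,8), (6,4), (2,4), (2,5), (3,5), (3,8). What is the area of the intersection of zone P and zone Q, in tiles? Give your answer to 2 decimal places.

12.00

The intersection is the polygon with vertices (5,5), (5,4), (2,4), (2,5), (3,5), (3,8), (6,8), (6,5).
By the shoelace formula its area is 12.00.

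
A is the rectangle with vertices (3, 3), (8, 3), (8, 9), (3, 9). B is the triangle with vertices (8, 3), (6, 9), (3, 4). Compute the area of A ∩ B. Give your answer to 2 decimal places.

14.00

The intersection is the polygon with vertices (8,3), (3,4), (6,9).
By the shoelace formula its area is 14.00.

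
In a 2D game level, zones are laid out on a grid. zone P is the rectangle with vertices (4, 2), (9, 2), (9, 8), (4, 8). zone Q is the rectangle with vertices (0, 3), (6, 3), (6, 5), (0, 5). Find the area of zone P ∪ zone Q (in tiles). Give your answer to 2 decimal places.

38.00

By inclusion–exclusion:
Individual areas: |zone P| = 30, |zone Q| = 12.
|zone P∩zone Q|: x∈[4,6], y∈[3,5] → 2·2 = 4.
|zone P ∪ zone Q| = 42 − 4 = 38.00.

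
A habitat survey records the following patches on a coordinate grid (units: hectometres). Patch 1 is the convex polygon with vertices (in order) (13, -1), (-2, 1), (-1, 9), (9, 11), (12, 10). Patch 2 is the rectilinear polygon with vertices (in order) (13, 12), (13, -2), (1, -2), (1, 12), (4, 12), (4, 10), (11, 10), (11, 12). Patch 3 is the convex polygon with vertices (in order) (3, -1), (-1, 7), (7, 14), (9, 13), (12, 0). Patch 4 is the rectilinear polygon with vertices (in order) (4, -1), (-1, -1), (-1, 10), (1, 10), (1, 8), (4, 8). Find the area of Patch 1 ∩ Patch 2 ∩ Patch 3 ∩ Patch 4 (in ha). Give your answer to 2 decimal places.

21.26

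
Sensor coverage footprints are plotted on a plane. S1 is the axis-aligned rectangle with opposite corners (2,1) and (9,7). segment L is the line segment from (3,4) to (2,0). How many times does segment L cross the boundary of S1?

1

The segment meets the boundary at (2.25,1).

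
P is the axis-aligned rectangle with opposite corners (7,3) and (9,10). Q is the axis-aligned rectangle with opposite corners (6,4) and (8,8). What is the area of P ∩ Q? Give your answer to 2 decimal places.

|P∩Q|: x∈[7,8], y∈[4,8] → 1·4 = 4.

4.00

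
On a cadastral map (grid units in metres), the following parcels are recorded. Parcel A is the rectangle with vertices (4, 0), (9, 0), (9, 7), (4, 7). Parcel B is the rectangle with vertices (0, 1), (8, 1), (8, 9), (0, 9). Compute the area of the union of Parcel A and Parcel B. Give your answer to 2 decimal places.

By inclusion–exclusion:
Individual areas: |Parcel A| = 35, |Parcel B| = 64.
|Parcel A∩Parcel B|: x∈[4,8], y∈[1,7] → 4·6 = 24.
|Parcel A ∪ Parcel B| = 99 − 24 = 75.00.

75.00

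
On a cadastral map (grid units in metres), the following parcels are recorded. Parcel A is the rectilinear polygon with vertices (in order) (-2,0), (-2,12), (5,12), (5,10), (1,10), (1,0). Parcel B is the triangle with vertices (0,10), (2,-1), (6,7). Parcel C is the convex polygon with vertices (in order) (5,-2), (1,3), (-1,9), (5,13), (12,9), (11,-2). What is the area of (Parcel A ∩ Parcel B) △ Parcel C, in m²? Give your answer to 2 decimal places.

|Parcel A ∩ Parcel B| = 2.5.
|(Parcel A ∩ Parcel B) ∩ Parcel C| = 2.4614.
|(Parcel A ∩ Parcel B) △ Parcel C| = 2.5 + 137.5 − 4.9228 = 135.08.

135.08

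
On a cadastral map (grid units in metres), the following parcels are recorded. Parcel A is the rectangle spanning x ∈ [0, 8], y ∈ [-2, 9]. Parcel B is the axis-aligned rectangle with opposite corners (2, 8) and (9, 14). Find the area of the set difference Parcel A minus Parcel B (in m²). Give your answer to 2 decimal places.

82.00

|Parcel A∩Parcel B|: x∈[2,8], y∈[8,9] → 6·1 = 6.
|Parcel A| = 88.
|Parcel A ∖ Parcel B| = |Parcel A| − |Parcel A∩Parcel B| = 88 − 6 = 82.00.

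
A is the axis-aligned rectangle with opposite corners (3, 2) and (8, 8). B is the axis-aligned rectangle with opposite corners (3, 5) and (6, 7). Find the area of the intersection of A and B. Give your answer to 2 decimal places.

6.00

|A∩B|: x∈[3,6], y∈[5,7] → 3·2 = 6.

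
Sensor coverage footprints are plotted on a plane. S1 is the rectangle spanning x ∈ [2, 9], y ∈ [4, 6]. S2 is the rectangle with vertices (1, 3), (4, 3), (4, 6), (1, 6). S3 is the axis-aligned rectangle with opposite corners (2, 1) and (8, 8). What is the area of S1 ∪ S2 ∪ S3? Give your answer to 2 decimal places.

47.00

By inclusion–exclusion:
Individual areas: |S1| = 14, |S2| = 9, |S3| = 42.
|S1∩S2|: x∈[2,4], y∈[4,6] → 2·2 = 4.
|S1∩S3|: x∈[2,8], y∈[4,6] → 6·2 = 12.
|S2∩S3|: x∈[2,4], y∈[3,6] → 2·3 = 6.
|S1∩S2∩S3| = 4.
|S1 ∪ S2 ∪ S3| = 65 − 22 + 4 = 47.00.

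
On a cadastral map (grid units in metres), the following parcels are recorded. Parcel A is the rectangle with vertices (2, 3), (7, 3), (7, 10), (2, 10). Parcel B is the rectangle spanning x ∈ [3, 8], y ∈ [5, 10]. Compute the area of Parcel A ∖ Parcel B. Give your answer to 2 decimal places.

15.00

|Parcel A∩Parcel B|: x∈[3,7], y∈[5,10] → 4·5 = 20.
|Parcel A| = 35.
|Parcel A ∖ Parcel B| = |Parcel A| − |Parcel A∩Parcel B| = 35 − 20 = 15.00.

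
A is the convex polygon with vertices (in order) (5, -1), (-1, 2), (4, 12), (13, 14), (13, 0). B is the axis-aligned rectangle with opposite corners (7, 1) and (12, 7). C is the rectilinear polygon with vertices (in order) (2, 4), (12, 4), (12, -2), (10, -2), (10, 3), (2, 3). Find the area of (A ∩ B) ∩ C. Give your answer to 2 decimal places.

9.00

The region (A ∩ B) ∩ C is the polygon with vertices (7,4), (12,4), (12,1), (10,1), (10,3), (7,3).
By the shoelace formula its area is 9.00.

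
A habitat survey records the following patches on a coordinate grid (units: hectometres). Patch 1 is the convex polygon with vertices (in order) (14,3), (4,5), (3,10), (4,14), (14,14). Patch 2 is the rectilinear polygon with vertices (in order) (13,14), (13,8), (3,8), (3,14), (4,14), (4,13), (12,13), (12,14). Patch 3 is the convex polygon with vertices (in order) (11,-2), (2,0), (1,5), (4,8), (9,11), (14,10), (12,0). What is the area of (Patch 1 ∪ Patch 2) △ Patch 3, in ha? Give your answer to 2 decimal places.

|Patch 1 ∪ Patch 2| = 106.9.
|(Patch 1 ∪ Patch 2) ∩ Patch 3| = 56.0385.
|(Patch 1 ∪ Patch 2) △ Patch 3| = 106.9 + 117 − 112.0769 = 111.82.

111.82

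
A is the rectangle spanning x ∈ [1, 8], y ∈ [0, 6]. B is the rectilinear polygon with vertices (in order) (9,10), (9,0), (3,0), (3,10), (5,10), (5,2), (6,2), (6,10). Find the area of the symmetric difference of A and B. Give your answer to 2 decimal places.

|A| = 42, |B| = 52, |A∩B| = 26.
|A △ B| = |A| + |B| − 2·|A∩B| = 42 + 52 − 52 = 42.00.

42.00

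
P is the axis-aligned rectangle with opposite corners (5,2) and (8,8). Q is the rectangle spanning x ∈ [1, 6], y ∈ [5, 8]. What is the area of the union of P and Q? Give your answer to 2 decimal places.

By inclusion–exclusion:
Individual areas: |P| = 18, |Q| = 15.
|P∩Q|: x∈[5,6], y∈[5,8] → 1·3 = 3.
|P ∪ Q| = 33 − 3 = 30.00.

30.00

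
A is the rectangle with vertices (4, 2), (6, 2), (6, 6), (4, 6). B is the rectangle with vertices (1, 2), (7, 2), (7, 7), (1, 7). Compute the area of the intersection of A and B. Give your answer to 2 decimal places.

8.00

|A∩B|: x∈[4,6], y∈[2,6] → 2·4 = 8.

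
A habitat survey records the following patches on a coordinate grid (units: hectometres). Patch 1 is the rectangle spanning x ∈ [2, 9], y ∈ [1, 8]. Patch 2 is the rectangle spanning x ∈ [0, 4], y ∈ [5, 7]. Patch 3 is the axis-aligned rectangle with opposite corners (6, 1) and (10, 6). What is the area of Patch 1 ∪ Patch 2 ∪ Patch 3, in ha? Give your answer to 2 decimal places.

58.00

By inclusion–exclusion:
Individual areas: |Patch 1| = 49, |Patch 2| = 8, |Patch 3| = 20.
|Patch 1∩Patch 2|: x∈[2,4], y∈[5,7] → 2·2 = 4.
|Patch 1∩Patch 3|: x∈[6,9], y∈[1,6] → 3·5 = 15.
|Patch 2∩Patch 3| = 0 (no overlap).
|Patch 1∩Patch 2∩Patch 3| = 0.
|Patch 1 ∪ Patch 2 ∪ Patch 3| = 77 − 19 + 0 = 58.00.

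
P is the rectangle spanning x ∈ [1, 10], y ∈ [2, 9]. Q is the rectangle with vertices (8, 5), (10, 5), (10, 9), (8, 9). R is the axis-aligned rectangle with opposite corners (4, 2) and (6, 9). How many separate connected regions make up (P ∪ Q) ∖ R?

(P ∪ Q) ∖ R splits into 2 disjoint pieces (area 28, area 21).

2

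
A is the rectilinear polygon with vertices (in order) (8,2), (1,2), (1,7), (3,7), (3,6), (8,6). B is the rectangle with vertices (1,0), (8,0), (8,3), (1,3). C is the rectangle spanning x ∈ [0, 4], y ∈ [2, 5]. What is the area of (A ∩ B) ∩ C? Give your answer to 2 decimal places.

The region (A ∩ B) ∩ C is the polygon with vertices (1,3), (4,3), (4,2), (1,2).
By the shoelace formula its area is 3.00.

3.00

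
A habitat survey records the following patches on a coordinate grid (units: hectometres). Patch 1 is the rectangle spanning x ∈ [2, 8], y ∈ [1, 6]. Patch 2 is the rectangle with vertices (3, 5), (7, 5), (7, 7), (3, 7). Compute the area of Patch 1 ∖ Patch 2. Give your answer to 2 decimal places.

26.00

|Patch 1∩Patch 2|: x∈[3,7], y∈[5,6] → 4·1 = 4.
|Patch 1| = 30.
|Patch 1 ∖ Patch 2| = |Patch 1| − |Patch 1∩Patch 2| = 30 − 4 = 26.00.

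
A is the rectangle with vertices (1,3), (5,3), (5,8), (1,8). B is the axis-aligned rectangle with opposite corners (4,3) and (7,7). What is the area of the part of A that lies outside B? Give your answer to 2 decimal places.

16.00

|A∩B|: x∈[4,5], y∈[3,7] → 1·4 = 4.
|A| = 20.
|A ∖ B| = |A| − |A∩B| = 20 − 4 = 16.00.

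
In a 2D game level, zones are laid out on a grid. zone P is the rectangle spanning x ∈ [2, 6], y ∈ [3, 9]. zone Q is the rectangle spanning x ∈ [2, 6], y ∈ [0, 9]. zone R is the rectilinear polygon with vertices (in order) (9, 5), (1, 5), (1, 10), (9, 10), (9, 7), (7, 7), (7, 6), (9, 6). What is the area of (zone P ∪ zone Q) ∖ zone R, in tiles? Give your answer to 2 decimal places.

|zone P ∪ zone Q| = 36.
|(zone P ∪ zone Q) ∩ zone R| = 16.
|(zone P ∪ zone Q) ∖ zone R| = 36 − 16 = 20.00.

20.00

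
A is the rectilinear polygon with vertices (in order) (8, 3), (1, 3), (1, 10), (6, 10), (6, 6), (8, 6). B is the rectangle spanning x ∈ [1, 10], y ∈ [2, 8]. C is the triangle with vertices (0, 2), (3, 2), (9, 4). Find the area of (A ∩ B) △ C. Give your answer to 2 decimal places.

32.61

|A ∩ B| = 31.
|(A ∩ B) ∩ C| = 0.6944.
|(A ∩ B) △ C| = 31 + 3 − 1.3889 = 32.61.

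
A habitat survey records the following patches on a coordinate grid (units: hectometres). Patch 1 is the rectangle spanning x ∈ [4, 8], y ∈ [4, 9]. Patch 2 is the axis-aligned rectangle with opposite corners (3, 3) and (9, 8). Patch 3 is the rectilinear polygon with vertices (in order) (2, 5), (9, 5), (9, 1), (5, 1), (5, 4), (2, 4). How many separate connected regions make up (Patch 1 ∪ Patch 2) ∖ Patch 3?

(Patch 1 ∪ Patch 2) ∖ Patch 3 splits into 2 disjoint pieces (area 22, area 2).

2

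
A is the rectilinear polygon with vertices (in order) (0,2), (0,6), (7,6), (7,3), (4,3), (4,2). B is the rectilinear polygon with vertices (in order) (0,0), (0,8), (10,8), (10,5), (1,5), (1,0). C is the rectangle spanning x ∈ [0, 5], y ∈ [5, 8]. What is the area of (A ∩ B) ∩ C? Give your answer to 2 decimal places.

5.00

The region (A ∩ B) ∩ C is the polygon with vertices (5,6), (5,5), (1,5), (0,5), (0,6).
By the shoelace formula its area is 5.00.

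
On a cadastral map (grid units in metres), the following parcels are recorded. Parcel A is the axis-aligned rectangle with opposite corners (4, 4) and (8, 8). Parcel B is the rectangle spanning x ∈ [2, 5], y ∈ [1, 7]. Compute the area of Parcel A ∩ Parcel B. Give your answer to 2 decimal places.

|Parcel A∩Parcel B|: x∈[4,5], y∈[4,7] → 1·3 = 3.

3.00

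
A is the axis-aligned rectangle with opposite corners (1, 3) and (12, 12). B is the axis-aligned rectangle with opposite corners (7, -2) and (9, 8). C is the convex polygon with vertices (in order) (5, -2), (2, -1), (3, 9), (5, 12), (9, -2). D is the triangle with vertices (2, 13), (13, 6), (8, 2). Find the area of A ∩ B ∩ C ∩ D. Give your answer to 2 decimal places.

The intersection is the polygon with vertices (7.571,3), (7.455,3), (7,3.833), (7,5).
By the shoelace formula its area is 0.38.

0.38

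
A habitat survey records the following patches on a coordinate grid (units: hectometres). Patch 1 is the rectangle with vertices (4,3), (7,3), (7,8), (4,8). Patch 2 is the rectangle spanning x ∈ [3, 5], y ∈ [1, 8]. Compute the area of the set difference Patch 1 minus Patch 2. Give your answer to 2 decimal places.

|Patch 1∩Patch 2|: x∈[4,5], y∈[3,8] → 1·5 = 5.
|Patch 1| = 15.
|Patch 1 ∖ Patch 2| = |Patch 1| − |Patch 1∩Patch 2| = 15 − 5 = 10.00.

10.00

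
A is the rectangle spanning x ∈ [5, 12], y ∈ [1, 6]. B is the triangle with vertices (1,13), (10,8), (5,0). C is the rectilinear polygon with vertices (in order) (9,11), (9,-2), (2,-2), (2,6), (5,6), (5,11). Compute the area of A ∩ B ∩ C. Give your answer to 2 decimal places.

The intersection is the polygon with vertices (5,6), (8.75,6), (5.625,1), (5,1).
By the shoelace formula its area is 10.94.

10.94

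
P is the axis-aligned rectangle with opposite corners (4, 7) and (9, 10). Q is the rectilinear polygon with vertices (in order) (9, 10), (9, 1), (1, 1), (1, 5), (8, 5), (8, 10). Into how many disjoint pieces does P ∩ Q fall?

P ∩ Q is a single connected region.

1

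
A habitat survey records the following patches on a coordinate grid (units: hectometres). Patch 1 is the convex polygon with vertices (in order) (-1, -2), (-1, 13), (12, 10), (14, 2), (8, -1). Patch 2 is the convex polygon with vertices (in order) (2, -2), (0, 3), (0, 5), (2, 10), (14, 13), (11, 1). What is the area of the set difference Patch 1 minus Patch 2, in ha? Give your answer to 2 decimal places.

49.21

|Patch 1| = 172, |Patch 1∩Patch 2| = 122.7912.
|Patch 1 ∖ Patch 2| = |Patch 1| − |Patch 1∩Patch 2| = 172 − 122.7912 = 49.21.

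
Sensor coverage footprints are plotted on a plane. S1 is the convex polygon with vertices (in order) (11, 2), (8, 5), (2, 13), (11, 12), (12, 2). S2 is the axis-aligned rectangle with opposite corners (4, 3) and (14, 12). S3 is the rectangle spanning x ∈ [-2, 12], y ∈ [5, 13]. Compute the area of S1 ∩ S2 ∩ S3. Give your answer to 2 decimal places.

The intersection is the polygon with vertices (4,10.333), (4,12), (11,12), (11.7,5), (8,5).
By the shoelace formula its area is 40.78.

40.78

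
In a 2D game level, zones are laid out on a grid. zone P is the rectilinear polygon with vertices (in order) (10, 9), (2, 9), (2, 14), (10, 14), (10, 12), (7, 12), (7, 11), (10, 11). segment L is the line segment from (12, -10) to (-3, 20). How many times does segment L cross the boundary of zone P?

The segment meets the boundary at (2,10), (2.5,9).

2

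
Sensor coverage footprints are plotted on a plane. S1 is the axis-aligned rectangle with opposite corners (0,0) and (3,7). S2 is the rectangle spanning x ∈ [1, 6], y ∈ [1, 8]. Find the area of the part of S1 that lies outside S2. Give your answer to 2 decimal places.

9.00

|S1∩S2|: x∈[1,3], y∈[1,7] → 2·6 = 12.
|S1| = 21.
|S1 ∖ S2| = |S1| − |S1∩S2| = 21 − 12 = 9.00.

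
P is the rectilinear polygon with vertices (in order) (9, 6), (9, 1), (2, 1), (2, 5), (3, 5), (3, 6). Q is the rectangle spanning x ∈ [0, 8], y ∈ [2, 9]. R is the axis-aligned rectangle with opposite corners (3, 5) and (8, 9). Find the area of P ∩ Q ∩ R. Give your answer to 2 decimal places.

5.00

The intersection is the polygon with vertices (3,6), (8,6), (8,5), (3,5).
By the shoelace formula its area is 5.00.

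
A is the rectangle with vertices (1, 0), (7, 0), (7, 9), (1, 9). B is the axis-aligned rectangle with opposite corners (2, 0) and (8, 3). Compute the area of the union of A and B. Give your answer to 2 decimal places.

By inclusion–exclusion:
Individual areas: |A| = 54, |B| = 18.
|A∩B|: x∈[2,7], y∈[0,3] → 5·3 = 15.
|A ∪ B| = 72 − 15 = 57.00.

57.00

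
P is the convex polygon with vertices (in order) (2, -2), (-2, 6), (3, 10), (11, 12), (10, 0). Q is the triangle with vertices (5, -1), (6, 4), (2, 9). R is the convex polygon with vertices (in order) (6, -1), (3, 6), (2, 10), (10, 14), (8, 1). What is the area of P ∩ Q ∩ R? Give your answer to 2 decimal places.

8.98

The intersection is the polygon with vertices (6,4), (5.318,0.591), (3,6), (2.364,8.546).
By the shoelace formula its area is 8.98.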